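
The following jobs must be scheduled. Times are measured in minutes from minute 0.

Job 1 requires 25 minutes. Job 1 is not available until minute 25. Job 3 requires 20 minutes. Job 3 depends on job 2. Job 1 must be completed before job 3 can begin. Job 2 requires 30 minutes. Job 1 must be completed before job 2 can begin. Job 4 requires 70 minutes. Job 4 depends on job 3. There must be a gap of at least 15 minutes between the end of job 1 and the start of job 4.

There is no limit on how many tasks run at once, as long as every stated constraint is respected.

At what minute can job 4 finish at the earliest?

170

Job 1 cannot begin until its own release at minute 25. It runs from minute 25 to 25 + 25 = minute 50.
After job 1 (finishes minute 50), job 2 can start at minute 50 and finishes at minute 80.
Job 3 has to wait for job 2 (finishes minute 80); job 1 (finishes minute 50). The latest of these is minute 80, so job 3 runs minute 80 to 80 + 20 = minute 100.
Job 4 cannot start until job 3 (finishes minute 100); job 1 (finishes minute 50, plus 15-minute gap → minute 65). The controlling bound is minute 100, so job 4 finishes at 100 + 70 = minute 170.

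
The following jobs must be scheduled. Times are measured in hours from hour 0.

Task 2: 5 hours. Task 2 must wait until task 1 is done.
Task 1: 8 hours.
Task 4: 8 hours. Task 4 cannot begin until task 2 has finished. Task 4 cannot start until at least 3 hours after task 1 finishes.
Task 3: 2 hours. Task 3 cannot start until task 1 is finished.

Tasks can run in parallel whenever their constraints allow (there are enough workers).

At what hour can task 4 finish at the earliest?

21

Task 1 can start immediately at hour 0; it finishes at hour 8.
Task 2 cannot begin until task 1 (finishes hour 8). It runs from hour 8 to 8 + 5 = hour 13.
Task 4 needs all of task 2 (finishes hour 13); task 1 (finishes hour 8, plus 3-hour gap → hour 11). That puts its earliest start at hour 13; it finishes at 13 + 8 = hour 21.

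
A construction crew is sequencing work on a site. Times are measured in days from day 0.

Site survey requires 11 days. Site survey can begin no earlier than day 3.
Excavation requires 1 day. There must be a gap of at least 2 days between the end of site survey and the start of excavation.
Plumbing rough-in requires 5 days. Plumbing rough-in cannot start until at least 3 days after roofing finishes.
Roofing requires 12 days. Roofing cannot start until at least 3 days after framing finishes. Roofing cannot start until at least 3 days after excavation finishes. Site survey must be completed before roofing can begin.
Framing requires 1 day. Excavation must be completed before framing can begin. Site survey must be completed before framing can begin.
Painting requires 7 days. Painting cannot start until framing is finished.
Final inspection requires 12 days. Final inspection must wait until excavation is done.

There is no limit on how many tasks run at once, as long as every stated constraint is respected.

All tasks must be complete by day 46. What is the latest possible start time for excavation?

Plumbing rough-in must finish by day 46; it takes 5 days, so it must start by 46 − 5 = day 41.
Since plumbing rough-in (must start by day 41, minus 3-day gap → day 38) depends on it, roofing must finish by day 38. Backing off its 12-day duration gives a latest start of day 26.
Painting has no dependents, so it just needs to finish by day 46. Starting by 46 − 7 = day 39 achieves that.
Framing has several dependents: roofing (must start by day 26, minus 3-day gap → day 23); painting (must start by day 39). The earliest of those limits is day 23, so framing must start by 23 − 1 = day 22.
Final inspection has no dependents, so it just needs to finish by day 46. Starting by 46 − 12 = day 34 achieves that.
Excavation must finish in time for framing (must start by day 22); roofing (must start by day 26, minus 3-day gap → day 23); final inspection (must start by day 34). The tightest is day 22, so excavation must start by 22 − 1 = day 21.

21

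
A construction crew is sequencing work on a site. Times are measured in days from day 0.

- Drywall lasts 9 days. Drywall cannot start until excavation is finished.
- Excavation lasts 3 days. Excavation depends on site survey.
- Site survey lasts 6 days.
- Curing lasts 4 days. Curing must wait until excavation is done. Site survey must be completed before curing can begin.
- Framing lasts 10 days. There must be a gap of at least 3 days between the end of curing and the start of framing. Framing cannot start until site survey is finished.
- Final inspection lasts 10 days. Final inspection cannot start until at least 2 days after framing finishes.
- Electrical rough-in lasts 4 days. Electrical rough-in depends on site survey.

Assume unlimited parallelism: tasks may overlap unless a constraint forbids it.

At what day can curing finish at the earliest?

13

Site survey can start immediately at day 0; it finishes at day 6.
Excavation cannot begin until site survey (finishes day 6). It runs from day 6 to 6 + 3 = day 9.
Curing cannot start until excavation (finishes day 9); site survey (finishes day 6). The controlling bound is day 9, so curing finishes at 9 + 4 = day 13.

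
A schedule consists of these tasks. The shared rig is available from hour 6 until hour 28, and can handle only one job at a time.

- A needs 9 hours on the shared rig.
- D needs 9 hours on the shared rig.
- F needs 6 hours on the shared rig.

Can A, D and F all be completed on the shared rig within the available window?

No

The shared rig window is 28 − 6 = 22 hours.
Running back to back, the jobs need 9 + 9 + 6 = 24 hours on the shared rig.
Since 24 > 22, they cannot all fit.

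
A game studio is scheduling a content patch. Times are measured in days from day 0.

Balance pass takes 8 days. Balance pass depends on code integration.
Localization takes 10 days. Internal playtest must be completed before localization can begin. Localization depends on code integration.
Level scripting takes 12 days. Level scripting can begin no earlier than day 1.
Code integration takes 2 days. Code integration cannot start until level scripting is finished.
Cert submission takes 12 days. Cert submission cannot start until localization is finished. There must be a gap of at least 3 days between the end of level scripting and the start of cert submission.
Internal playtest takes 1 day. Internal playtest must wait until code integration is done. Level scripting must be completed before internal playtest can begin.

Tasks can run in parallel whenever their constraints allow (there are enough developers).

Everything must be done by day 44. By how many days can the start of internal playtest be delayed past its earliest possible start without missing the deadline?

6

Level scripting waits on its own release at day 1, so it starts at day 1 and finishes at 1 + 12 = day 13.
Code integration waits on level scripting (finishes day 13), so it starts at day 13 and finishes at 13 + 2 = day 15.
Internal playtest needs all of code integration (finishes day 15); level scripting (finishes day 13). That puts its earliest start at day 15; it finishes at 15 + 1 = day 16.

Working backward from the deadline:
To finish by day 44, cert submission (duration 12) must start no later than day 32.
Localization has to be done before cert submission (must start by day 32). That means finishing by day 32, i.e. starting by 32 − 10 = day 22.
Internal playtest feeds into localization (must start by day 22); so internal playtest must finish by day 22 and therefore start by day 21.
So internal playtest can start as early as day 15 and as late as day 21, giving 21 − 15 = 6 days of slack.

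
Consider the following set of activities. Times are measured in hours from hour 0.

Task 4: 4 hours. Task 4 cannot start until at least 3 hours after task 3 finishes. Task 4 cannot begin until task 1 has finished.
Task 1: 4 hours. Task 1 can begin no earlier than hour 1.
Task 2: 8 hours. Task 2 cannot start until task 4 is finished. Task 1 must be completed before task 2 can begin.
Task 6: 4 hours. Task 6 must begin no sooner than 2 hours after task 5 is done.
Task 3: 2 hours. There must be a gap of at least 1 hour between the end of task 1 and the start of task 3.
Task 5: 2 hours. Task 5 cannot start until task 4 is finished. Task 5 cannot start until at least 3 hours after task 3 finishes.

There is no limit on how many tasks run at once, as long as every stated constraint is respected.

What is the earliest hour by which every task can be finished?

Task 1 cannot begin until its own release at hour 1. It runs from hour 1 to 1 + 4 = hour 5.
Task 3 cannot begin until task 1 (finishes hour 5, plus 1-hour gap → hour 6). It runs from hour 6 to 6 + 2 = hour 8.
Task 4 has to wait for task 3 (finishes hour 8, plus 3-hour gap → hour 11); task 1 (finishes hour 5). The latest of these is hour 11, so task 4 runs hour 11 to 11 + 4 = hour 15.
Task 5 needs all of task 4 (finishes hour 15); task 3 (finishes hour 8, plus 3-hour gap → hour 11). That puts its earliest start at hour 15; it finishes at 15 + 2 = hour 17.
After task 5 (finishes hour 17, plus 2-hour gap → hour 19), task 6 can start at hour 19 and finishes at hour 23.
Task 2 needs all of task 4 (finishes hour 15); task 1 (finishes hour 5). That puts its earliest start at hour 15; it finishes at 15 + 8 = hour 23.
All tasks are finished once the last one completes. Finish times: Task 1 at 5, Task 2 at 23, Task 3 at 8, Task 4 at 15, Task 5 at 17, Task 6 at 23. The latest is hour 23.

23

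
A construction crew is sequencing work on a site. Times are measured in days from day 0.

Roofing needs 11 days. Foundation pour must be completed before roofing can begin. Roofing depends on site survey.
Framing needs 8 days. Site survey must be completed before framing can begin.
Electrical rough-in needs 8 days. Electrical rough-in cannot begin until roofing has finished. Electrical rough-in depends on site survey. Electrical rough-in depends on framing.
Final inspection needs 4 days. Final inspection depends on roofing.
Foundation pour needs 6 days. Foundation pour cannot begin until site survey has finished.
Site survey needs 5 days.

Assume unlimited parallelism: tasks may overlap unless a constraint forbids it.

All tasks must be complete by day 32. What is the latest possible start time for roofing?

13

Electrical rough-in has no dependents, so it just needs to finish by day 32. Starting by 32 − 8 = day 24 achieves that.
Nothing follows final inspection; the deadline of day 32 is its only limit. It must start by 32 − 4 = day 28.
Roofing feeds electrical rough-in (must start by day 24); final inspection (must start by day 28). Taking the minimum, roofing must finish by day 24 and start by 24 − 11 = day 13.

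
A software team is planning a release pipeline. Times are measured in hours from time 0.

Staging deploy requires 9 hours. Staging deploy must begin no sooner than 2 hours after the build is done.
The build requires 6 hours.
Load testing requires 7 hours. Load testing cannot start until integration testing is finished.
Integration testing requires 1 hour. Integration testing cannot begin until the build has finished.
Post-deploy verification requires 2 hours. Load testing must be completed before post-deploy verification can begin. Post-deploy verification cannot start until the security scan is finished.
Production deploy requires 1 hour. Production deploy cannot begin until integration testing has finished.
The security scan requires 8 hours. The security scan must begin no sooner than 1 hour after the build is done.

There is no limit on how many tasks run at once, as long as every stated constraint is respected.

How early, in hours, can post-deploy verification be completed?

17

Nothing blocks the build, so it runs from hour 0 to hour 6.
The security scan waits on the build (finishes hour 6, plus 1-hour gap → hour 7), so it starts at hour 7 and finishes at 7 + 8 = hour 15.
After the build (finishes hour 6), integration testing can start at hour 6 and finishes at hour 7.
Load testing waits on integration testing (finishes hour 7), so it starts at hour 7 and finishes at 7 + 7 = hour 14.
Post-deploy verification has to wait for load testing (finishes hour 14); the security scan (finishes hour 15). The latest of these is hour 15, so post-deploy verification runs hour 15 to 15 + 2 = hour 17.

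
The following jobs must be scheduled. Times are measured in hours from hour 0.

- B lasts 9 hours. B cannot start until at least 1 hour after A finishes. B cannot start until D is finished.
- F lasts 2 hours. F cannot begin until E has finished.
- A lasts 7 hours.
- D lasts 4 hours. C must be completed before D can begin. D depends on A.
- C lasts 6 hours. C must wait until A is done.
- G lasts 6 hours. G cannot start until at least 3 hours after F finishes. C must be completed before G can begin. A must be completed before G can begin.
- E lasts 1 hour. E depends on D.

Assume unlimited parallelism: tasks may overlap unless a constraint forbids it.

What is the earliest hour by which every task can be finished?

A can start immediately at hour 0; it finishes at hour 7.
C cannot begin until A (finishes hour 7). It runs from hour 7 to 7 + 6 = hour 13.
D cannot start until C (finishes hour 13); A (finishes hour 7). The controlling bound is hour 13, so D finishes at 13 + 4 = hour 17.
After D (finishes hour 17), E can start at hour 17 and finishes at hour 18.
After E (finishes hour 18), F can start at hour 18 and finishes at hour 20.
G cannot start until F (finishes hour 20, plus 3-hour gap → hour 23); C (finishes hour 13); A (finishes hour 7). The controlling bound is hour 23, so G finishes at 23 + 6 = hour 29.
B cannot start until A (finishes hour 7, plus 1-hour gap → hour 8); D (finishes hour 17). The controlling bound is hour 17, so B finishes at 17 + 9 = hour 26.
All tasks are finished once the last one completes. Finish times: A at 7, B at 26, C at 13, D at 17, E at 18, F at 20, G at 29. The latest is hour 29.

29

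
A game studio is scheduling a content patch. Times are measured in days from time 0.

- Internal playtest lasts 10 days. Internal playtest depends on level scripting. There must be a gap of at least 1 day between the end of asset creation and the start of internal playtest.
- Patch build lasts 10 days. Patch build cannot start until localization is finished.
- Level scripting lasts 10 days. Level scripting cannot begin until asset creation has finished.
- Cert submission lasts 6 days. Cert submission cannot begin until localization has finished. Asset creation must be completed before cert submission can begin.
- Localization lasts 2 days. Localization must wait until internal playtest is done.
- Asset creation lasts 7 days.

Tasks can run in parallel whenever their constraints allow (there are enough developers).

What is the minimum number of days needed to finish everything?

Nothing blocks asset creation, so it runs from day 0 to day 7.
After asset creation (finishes day 7), level scripting can start at day 7 and finishes at day 17.
For internal playtest: level scripting (finishes day 17); asset creation (finishes day 7, plus 1-day gap → day 8). Taking the maximum gives a start of day 17, and it finishes at 17 + 10 = day 27.
Localization cannot begin until internal playtest (finishes day 27). It runs from day 27 to 27 + 2 = day 29.
Patch build cannot begin until localization (finishes day 29). It runs from day 29 to 29 + 10 = day 39.
Cert submission needs all of localization (finishes day 29); asset creation (finishes day 7). That puts its earliest start at day 29; it finishes at 29 + 6 = day 35.
All tasks are finished once the last one completes. Finish times: Asset creation at 7, Level scripting at 17, Internal playtest at 27, Localization at 29, Cert submission at 35, Patch build at 39. The latest is day 39.

39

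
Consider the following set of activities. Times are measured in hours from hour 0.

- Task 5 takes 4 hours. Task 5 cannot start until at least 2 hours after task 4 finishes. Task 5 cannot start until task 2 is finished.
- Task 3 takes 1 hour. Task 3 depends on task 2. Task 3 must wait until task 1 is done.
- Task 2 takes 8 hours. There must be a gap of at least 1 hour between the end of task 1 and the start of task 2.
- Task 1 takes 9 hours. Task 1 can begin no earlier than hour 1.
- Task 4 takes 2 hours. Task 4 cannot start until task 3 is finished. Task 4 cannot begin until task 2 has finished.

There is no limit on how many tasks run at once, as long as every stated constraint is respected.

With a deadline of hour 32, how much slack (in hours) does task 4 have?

Task 1 waits on its own release at hour 1, so it starts at hour 1 and finishes at 1 + 9 = hour 10.
Task 2 waits on task 1 (finishes hour 10, plus 1-hour gap → hour 11), so it starts at hour 11 and finishes at 11 + 8 = hour 19.
For task 3: task 2 (finishes hour 19); task 1 (finishes hour 10). Taking the maximum gives a start of hour 19, and it finishes at 19 + 1 = hour 20.
Task 4 needs all of task 3 (finishes hour 20); task 2 (finishes hour 19). That puts its earliest start at hour 20; it finishes at 20 + 2 = hour 22.

Working backward from the deadline:
Task 5 has no dependents, so it just needs to finish by hour 32. Starting by 32 − 4 = hour 28 achieves that.
Task 4 has to be done before task 5 (must start by hour 28, minus 2-hour gap → hour 26). That means finishing by hour 26, i.e. starting by 26 − 2 = hour 24.
So task 4 can start as early as hour 20 and as late as hour 24, giving 24 − 20 = 4 hours of slack.

4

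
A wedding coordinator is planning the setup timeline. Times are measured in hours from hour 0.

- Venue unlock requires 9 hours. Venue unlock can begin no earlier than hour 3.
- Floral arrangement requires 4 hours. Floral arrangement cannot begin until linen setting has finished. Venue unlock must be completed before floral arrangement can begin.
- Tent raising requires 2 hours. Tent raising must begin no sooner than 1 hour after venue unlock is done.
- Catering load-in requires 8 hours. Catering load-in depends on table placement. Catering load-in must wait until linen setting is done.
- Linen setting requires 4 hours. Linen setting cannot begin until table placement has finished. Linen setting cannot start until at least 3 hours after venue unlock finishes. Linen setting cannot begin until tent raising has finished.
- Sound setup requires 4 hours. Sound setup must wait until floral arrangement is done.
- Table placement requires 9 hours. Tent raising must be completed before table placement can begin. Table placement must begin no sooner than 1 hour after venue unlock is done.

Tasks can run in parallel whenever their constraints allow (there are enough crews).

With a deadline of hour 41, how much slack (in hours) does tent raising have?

5

Venue unlock cannot begin until its own release at hour 3. It runs from hour 3 to 3 + 9 = hour 12.
Tent raising cannot begin until venue unlock (finishes hour 12, plus 1-hour gap → hour 13). It runs from hour 13 to 13 + 2 = hour 15.

Working backward from the deadline:
Sound setup must finish by hour 41; it takes 4 hours, so it must start by 41 − 4 = hour 37.
Floral arrangement has to be done before sound setup (must start by hour 37). That means finishing by hour 37, i.e. starting by 37 − 4 = hour 33.
Catering load-in must finish by hour 41; it takes 8 hours, so it must start by 41 − 8 = hour 33.
Linen setting must finish in time for floral arrangement (must start by hour 33); catering load-in (must start by hour 33). The tightest is hour 33, so linen setting must start by 33 − 4 = hour 29.
For table placement: linen setting (must start by hour 29); catering load-in (must start by hour 33). The most restrictive is hour 29; with a 9-hour duration, table placement must start by hour 20.
For tent raising: table placement (must start by hour 20); linen setting (must start by hour 29). The most restrictive is hour 20; with a 2-hour duration, tent raising must start by hour 18.
So tent raising can start as early as hour 13 and as late as hour 18, giving 18 − 13 = 5 hours of slack.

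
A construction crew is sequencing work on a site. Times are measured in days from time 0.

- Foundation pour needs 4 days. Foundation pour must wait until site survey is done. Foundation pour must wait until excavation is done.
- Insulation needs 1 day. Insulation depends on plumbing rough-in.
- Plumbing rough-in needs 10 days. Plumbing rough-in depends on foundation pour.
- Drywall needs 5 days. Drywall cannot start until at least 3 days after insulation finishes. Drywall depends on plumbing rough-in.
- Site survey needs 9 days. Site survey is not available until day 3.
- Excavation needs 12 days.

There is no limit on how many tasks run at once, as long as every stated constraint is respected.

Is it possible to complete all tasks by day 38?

Excavation can start immediately at day 0; it finishes at day 12.
After its own release at day 3, site survey can start at day 3 and finishes at day 12.
Foundation pour cannot start until site survey (finishes day 12); excavation (finishes day 12). The controlling bound is day 12, so foundation pour finishes at 12 + 4 = day 16.
Plumbing rough-in cannot begin until foundation pour (finishes day 16). It runs from day 16 to 16 + 10 = day 26.
After plumbing rough-in (finishes day 26), insulation can start at day 26 and finishes at day 27.
Drywall has to wait for insulation (finishes day 27, plus 3-day gap → day 30); plumbing rough-in (finishes day 26). The latest of these is day 30, so drywall runs day 30 to 30 + 5 = day 35.
Every task is finished by day 35, which is no later than the deadline of 38, so the schedule is feasible.

Yes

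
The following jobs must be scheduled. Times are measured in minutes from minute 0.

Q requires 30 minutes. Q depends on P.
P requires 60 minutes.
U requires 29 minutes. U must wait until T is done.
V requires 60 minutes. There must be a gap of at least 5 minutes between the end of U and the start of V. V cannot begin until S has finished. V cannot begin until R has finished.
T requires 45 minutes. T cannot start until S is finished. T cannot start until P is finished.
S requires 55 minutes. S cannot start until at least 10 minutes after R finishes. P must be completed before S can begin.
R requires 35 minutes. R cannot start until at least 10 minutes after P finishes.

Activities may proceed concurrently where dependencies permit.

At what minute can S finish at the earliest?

170

P has no prerequisites, so it starts at minute 0 and finishes at minute 60.
R waits on P (finishes minute 60, plus 10-minute gap → minute 70), so it starts at minute 70 and finishes at 70 + 35 = minute 105.
S needs all of R (finishes minute 105, plus 10-minute gap → minute 115); P (finishes minute 60). That puts its earliest start at minute 115; it finishes at 115 + 55 = minute 170.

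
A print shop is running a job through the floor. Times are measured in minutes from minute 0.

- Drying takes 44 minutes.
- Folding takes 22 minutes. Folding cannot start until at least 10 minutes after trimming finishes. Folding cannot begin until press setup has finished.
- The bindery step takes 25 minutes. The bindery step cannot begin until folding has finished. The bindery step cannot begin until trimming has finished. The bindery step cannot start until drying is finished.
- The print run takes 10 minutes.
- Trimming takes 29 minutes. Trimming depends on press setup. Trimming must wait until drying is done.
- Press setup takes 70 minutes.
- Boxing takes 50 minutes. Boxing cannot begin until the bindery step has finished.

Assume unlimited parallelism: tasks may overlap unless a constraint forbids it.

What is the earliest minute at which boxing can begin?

Drying has no prerequisites, so it starts at minute 0 and finishes at minute 44.
Press setup can start immediately at minute 0; it finishes at minute 70.
Trimming cannot start until press setup (finishes minute 70); drying (finishes minute 44). The controlling bound is minute 70, so trimming finishes at 70 + 29 = minute 99.
Folding cannot start until trimming (finishes minute 99, plus 10-minute gap → minute 109); press setup (finishes minute 70). The controlling bound is minute 109, so folding finishes at 109 + 22 = minute 131.
The bindery step needs all of folding (finishes minute 131); trimming (finishes minute 99); drying (finishes minute 44). That puts its earliest start at minute 131; it finishes at 131 + 25 = minute 156.
Boxing waits on the bindery step (finishes minute 156), so the earliest it can start is minute 156.

156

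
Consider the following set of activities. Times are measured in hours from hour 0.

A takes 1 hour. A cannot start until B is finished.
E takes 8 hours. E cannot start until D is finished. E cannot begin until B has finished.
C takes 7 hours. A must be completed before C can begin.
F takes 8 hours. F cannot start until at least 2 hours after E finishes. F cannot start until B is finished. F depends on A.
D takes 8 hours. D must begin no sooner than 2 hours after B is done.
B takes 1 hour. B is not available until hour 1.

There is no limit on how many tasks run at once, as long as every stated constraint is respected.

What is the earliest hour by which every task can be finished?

B cannot begin until its own release at hour 1. It runs from hour 1 to 1 + 1 = hour 2.
D cannot begin until B (finishes hour 2, plus 2-hour gap → hour 4). It runs from hour 4 to 4 + 8 = hour 12.
For E: D (finishes hour 12); B (finishes hour 2). Taking the maximum gives a start of hour 12, and it finishes at 12 + 8 = hour 20.
A cannot begin until B (finishes hour 2). It runs from hour 2 to 2 + 1 = hour 3.
F has to wait for E (finishes hour 20, plus 2-hour gap → hour 22); B (finishes hour 2); A (finishes hour 3). The latest of these is hour 22, so F runs hour 22 to 22 + 8 = hour 30.
C cannot begin until A (finishes hour 3). It runs from hour 3 to 3 + 7 = hour 10.
All tasks are finished once the last one completes. Finish times: A at 3, B at 2, C at 10, D at 12, E at 20, F at 30. The latest is hour 30.

30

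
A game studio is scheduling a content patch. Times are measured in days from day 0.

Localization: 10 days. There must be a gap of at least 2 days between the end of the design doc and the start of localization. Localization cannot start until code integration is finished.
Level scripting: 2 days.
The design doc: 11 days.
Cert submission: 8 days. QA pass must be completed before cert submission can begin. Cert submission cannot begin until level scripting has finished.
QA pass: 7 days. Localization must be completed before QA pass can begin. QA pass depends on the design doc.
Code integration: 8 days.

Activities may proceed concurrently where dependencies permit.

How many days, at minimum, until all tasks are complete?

38

Code integration can start immediately at day 0; it finishes at day 8.
Level scripting has no prerequisites, so it starts at day 0 and finishes at day 2.
Nothing blocks the design doc, so it runs from day 0 to day 11.
For localization: the design doc (finishes day 11, plus 2-day gap → day 13); code integration (finishes day 8). Taking the maximum gives a start of day 13, and it finishes at 13 + 10 = day 23.
QA pass needs all of localization (finishes day 23); the design doc (finishes day 11). That puts its earliest start at day 23; it finishes at 23 + 7 = day 30.
For cert submission: QA pass (finishes day 30); level scripting (finishes day 2). Taking the maximum gives a start of day 30, and it finishes at 30 + 8 = day 38.
All tasks are finished once the last one completes. Finish times: The design doc at 11, Level scripting at 2, Code integration at 8, Localization at 23, QA pass at 30, Cert submission at 38. The latest is day 38.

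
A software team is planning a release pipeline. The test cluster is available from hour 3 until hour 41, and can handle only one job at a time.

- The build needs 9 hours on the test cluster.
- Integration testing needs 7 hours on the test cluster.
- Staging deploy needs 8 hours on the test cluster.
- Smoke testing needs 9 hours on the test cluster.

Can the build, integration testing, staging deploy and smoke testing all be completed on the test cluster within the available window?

The test cluster window is 41 − 3 = 38 hours.
Running back to back, the jobs need 9 + 7 + 8 + 9 = 33 hours on the test cluster.
Since 33 ≤ 38, they fit within the window.

Yes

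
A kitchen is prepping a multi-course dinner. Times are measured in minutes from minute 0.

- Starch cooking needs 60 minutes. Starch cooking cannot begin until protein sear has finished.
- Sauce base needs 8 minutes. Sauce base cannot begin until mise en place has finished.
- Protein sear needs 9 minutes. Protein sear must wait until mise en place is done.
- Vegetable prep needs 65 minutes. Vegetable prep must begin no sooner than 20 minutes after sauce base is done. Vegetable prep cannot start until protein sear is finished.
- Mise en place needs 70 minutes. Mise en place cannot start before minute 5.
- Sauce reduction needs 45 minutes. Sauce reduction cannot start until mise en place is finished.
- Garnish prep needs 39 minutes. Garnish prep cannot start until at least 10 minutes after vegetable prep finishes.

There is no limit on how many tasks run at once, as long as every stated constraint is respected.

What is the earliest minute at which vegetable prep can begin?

103

After its own release at minute 5, mise en place can start at minute 5 and finishes at minute 75.
Protein sear waits on mise en place (finishes minute 75), so it starts at minute 75 and finishes at 75 + 9 = minute 84.
Sauce base cannot begin until mise en place (finishes minute 75). It runs from minute 75 to 75 + 8 = minute 83.
Vegetable prep waits on sauce base (finishes minute 83, plus 20-minute gap → minute 103); protein sear (finishes minute 84). The latest of these is minute 103, which is the earliest vegetable prep can start.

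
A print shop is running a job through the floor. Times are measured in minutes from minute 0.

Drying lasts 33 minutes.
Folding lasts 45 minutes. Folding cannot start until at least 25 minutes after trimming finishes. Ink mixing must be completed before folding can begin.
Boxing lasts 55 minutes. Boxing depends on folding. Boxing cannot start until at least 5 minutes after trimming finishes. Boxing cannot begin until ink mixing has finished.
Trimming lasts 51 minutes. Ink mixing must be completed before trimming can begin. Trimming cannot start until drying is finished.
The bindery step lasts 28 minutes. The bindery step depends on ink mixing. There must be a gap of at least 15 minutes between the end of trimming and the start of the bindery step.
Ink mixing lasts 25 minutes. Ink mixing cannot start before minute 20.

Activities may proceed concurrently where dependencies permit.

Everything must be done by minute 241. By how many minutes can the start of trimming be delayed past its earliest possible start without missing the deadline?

20

Nothing blocks drying, so it runs from minute 0 to minute 33.
Ink mixing cannot begin until its own release at minute 20. It runs from minute 20 to 20 + 25 = minute 45.
Trimming cannot start until ink mixing (finishes minute 45); drying (finishes minute 33). The controlling bound is minute 45, so trimming finishes at 45 + 51 = minute 96.

Working backward from the deadline:
To finish by minute 241, boxing (duration 55) must start no later than minute 186.
Folding must finish before boxing (must start by minute 186). With a 45-minute duration, folding must start by 186 − 45 = minute 141.
The bindery step has no dependents, so it just needs to finish by minute 241. Starting by 241 − 28 = minute 213 achieves that.
Trimming has several dependents: folding (must start by minute 141, minus 25-minute gap → minute 116); the bindery step (must start by minute 213, minus 15-minute gap → minute 198); boxing (must start by minute 186, minus 5-minute gap → minute 181). The earliest of those limits is minute 116, so trimming must start by 116 − 51 = minute 65.
So trimming can start as early as minute 45 and as late as minute 65, giving 65 − 45 = 20 minutes of slack.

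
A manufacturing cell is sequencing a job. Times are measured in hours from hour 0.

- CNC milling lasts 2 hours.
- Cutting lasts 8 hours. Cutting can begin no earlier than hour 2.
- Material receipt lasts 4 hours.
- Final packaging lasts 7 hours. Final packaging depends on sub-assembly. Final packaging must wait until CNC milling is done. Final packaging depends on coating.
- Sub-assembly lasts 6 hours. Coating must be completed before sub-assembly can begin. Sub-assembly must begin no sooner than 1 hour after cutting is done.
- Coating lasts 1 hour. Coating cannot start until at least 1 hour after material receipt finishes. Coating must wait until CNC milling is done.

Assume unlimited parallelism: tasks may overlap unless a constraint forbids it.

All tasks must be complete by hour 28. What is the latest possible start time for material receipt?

9

Final packaging has no dependents, so it just needs to finish by hour 28. Starting by 28 − 7 = hour 21 achieves that.
Sub-assembly has to be done before final packaging (must start by hour 21). That means finishing by hour 21, i.e. starting by 21 − 6 = hour 15.
Coating feeds sub-assembly (must start by hour 15); final packaging (must start by hour 21). Taking the minimum, coating must finish by hour 15 and start by 15 − 1 = hour 14.
Material receipt must finish before coating (must start by hour 14, minus 1-hour gap → hour 13). With a 4-hour duration, material receipt must start by 13 − 4 = hour 9.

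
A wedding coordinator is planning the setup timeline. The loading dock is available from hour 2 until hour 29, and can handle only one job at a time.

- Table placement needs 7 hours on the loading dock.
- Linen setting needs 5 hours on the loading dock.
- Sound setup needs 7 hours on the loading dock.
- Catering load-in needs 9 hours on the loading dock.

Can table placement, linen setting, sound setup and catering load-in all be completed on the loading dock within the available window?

The loading dock window is 29 − 2 = 27 hours.
Running back to back, the jobs need 7 + 5 + 7 + 9 = 28 hours on the loading dock.
Since 28 > 27, they cannot all fit.

No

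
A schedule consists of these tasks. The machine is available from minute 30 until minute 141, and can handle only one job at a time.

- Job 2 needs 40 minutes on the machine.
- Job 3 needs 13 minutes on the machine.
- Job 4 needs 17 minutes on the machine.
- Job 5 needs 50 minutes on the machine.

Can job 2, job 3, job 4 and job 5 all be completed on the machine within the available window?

The machine window is 141 − 30 = 111 minutes.
Running back to back, the jobs need 40 + 13 + 17 + 50 = 120 minutes on the machine.
Since 120 > 111, they cannot all fit.

No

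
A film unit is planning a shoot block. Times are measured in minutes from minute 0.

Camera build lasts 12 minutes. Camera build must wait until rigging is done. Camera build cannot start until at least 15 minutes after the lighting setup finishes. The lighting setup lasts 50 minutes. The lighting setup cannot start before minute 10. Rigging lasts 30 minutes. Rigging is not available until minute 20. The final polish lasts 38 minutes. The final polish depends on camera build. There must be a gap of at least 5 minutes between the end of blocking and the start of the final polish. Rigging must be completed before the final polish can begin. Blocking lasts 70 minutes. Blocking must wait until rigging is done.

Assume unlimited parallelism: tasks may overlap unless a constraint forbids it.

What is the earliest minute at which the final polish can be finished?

The lighting setup cannot begin until its own release at minute 10. It runs from minute 10 to 10 + 50 = minute 60.
After its own release at minute 20, rigging can start at minute 20 and finishes at minute 50.
Blocking waits on rigging (finishes minute 50), so it starts at minute 50 and finishes at 50 + 70 = minute 120.
Camera build needs all of rigging (finishes minute 50); the lighting setup (finishes minute 60, plus 15-minute gap → minute 75). That puts its earliest start at minute 75; it finishes at 75 + 12 = minute 87.
The final polish needs all of camera build (finishes minute 87); blocking (finishes minute 120, plus 5-minute gap → minute 125); rigging (finishes minute 50). That puts its earliest start at minute 125; it finishes at 125 + 38 = minute 163.

163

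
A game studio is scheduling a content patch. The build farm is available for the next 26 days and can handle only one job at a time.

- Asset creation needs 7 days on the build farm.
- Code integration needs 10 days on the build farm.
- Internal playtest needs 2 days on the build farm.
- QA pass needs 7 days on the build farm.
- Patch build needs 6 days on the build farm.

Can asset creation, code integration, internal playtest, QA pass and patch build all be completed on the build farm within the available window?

Running back to back, the jobs need 7 + 10 + 2 + 7 + 6 = 32 days on the build farm.
Since 32 > 26, they cannot all fit.

No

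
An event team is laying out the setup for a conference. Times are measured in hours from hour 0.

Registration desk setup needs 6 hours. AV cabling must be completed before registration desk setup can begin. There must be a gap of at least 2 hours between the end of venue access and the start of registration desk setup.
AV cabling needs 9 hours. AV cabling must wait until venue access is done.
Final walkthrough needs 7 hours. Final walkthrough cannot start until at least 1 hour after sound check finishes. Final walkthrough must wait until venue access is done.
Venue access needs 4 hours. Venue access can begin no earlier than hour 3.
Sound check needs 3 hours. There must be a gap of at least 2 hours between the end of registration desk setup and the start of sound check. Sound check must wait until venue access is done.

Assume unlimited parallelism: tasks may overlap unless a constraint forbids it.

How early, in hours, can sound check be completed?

After its own release at hour 3, venue access can start at hour 3 and finishes at hour 7.
AV cabling cannot begin until venue access (finishes hour 7). It runs from hour 7 to 7 + 9 = hour 16.
Registration desk setup cannot start until AV cabling (finishes hour 16); venue access (finishes hour 7, plus 2-hour gap → hour 9). The controlling bound is hour 16, so registration desk setup finishes at 16 + 6 = hour 22.
Sound check has to wait for registration desk setup (finishes hour 22, plus 2-hour gap → hour 24); venue access (finishes hour 7). The latest of these is hour 24, so sound check runs hour 24 to 24 + 3 = hour 27.

27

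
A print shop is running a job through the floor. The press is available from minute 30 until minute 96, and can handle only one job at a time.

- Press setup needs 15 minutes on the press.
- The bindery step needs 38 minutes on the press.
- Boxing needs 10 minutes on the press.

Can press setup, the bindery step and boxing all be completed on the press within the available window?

The press window is 96 − 30 = 66 minutes.
Running back to back, the jobs need 15 + 38 + 10 = 63 minutes on the press.
Since 63 ≤ 66, they fit within the window.

Yes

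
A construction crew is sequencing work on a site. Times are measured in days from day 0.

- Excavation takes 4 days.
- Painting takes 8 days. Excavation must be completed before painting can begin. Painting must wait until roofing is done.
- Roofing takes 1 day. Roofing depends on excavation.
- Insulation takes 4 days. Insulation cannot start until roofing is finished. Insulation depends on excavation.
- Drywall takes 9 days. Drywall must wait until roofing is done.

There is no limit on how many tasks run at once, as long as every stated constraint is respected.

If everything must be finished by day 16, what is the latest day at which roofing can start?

Insulation must finish by day 16; it takes 4 days, so it must start by 16 − 4 = day 12.
Nothing follows drywall; the deadline of day 16 is its only limit. It must start by 16 − 9 = day 7.
To finish by day 16, painting (duration 8) must start no later than day 8.
For roofing: insulation (must start by day 12); drywall (must start by day 7); painting (must start by day 8). The most restrictive is day 7; with a 1-day duration, roofing must start by day 6.

6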